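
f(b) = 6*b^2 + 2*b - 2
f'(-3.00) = -34.00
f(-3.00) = 46.00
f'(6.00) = 74.00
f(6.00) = 226.00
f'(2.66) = 33.92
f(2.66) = 45.77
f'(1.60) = 21.20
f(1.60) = 16.56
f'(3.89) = 48.68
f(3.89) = 96.57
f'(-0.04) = 1.52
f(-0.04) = -2.07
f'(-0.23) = -0.76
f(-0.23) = -2.14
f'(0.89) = 12.68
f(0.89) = 4.53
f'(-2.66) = -29.92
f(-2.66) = 35.13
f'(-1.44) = -15.28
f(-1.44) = 7.56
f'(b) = 12*b + 2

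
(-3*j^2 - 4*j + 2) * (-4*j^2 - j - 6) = 12*j^4 + 19*j^3 + 14*j^2 + 22*j - 12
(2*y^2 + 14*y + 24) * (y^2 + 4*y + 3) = 2*y^4 + 22*y^3 + 86*y^2 + 138*y + 72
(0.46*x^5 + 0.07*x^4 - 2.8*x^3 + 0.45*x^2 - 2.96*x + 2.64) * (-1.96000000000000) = -0.9016*x^5 - 0.1372*x^4 + 5.488*x^3 - 0.882*x^2 + 5.8016*x - 5.1744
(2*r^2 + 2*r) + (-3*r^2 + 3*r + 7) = -r^2 + 5*r + 7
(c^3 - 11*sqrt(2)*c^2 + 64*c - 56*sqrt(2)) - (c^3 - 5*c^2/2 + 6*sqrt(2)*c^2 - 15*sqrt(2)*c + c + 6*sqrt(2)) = -17*sqrt(2)*c^2 + 5*c^2/2 + 15*sqrt(2)*c + 63*c - 62*sqrt(2)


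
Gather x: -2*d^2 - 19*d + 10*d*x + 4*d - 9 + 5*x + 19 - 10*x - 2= -2*d^2 - 15*d + x*(10*d - 5) + 8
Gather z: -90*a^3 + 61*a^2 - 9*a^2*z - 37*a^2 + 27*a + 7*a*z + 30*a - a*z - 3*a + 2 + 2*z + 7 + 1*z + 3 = -90*a^3 + 24*a^2 + 54*a + z*(-9*a^2 + 6*a + 3) + 12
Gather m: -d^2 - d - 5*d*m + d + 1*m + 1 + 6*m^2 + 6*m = -d^2 + 6*m^2 + m*(7 - 5*d) + 1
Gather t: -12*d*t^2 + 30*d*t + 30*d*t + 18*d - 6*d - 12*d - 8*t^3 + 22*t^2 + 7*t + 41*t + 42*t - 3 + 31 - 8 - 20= -8*t^3 + t^2*(22 - 12*d) + t*(60*d + 90)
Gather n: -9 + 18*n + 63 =18*n + 54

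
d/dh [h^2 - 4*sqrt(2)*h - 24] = 2*h - 4*sqrt(2)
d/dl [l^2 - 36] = 2*l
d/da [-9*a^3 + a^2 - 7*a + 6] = -27*a^2 + 2*a - 7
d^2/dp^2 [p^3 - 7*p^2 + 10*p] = 6*p - 14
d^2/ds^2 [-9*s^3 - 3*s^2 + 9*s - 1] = -54*s - 6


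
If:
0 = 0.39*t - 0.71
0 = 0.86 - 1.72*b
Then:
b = 0.50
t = 1.82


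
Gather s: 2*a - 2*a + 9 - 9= 0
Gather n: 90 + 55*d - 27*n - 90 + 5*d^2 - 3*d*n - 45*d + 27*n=5*d^2 - 3*d*n + 10*d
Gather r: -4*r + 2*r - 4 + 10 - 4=2 - 2*r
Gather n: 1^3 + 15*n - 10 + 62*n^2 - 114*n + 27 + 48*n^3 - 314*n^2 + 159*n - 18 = 48*n^3 - 252*n^2 + 60*n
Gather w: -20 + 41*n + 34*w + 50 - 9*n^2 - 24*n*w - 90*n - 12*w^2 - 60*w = -9*n^2 - 49*n - 12*w^2 + w*(-24*n - 26) + 30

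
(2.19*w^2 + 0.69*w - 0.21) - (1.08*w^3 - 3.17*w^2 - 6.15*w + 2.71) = -1.08*w^3 + 5.36*w^2 + 6.84*w - 2.92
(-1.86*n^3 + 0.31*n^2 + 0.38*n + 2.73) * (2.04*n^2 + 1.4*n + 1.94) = -3.7944*n^5 - 1.9716*n^4 - 2.3992*n^3 + 6.7026*n^2 + 4.5592*n + 5.2962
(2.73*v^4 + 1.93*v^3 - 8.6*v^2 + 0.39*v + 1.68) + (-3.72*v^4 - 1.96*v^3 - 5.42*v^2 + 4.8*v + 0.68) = -0.99*v^4 - 0.03*v^3 - 14.02*v^2 + 5.19*v + 2.36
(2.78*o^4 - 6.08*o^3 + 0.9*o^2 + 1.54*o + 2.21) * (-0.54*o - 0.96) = -1.5012*o^5 + 0.614400000000001*o^4 + 5.3508*o^3 - 1.6956*o^2 - 2.6718*o - 2.1216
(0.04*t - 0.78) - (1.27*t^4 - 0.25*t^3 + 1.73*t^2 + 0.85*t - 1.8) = -1.27*t^4 + 0.25*t^3 - 1.73*t^2 - 0.81*t + 1.02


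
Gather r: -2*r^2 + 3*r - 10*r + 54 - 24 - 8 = -2*r^2 - 7*r + 22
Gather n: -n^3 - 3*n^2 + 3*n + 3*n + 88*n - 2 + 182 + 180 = -n^3 - 3*n^2 + 94*n + 360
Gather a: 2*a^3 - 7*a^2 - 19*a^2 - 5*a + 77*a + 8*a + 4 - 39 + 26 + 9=2*a^3 - 26*a^2 + 80*a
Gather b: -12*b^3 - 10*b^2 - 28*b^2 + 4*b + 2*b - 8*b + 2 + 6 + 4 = -12*b^3 - 38*b^2 - 2*b + 12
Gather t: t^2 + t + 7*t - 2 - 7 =t^2 + 8*t - 9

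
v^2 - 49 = (v - 7)*(v + 7)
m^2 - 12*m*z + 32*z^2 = (m - 8*z)*(m - 4*z)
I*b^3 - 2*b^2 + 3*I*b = b*(b + 3*I)*(I*b + 1)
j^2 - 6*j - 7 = (j - 7)*(j + 1)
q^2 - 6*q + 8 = (q - 4)*(q - 2)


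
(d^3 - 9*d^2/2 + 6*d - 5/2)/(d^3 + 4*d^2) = (2*d^3 - 9*d^2 + 12*d - 5)/(2*d^2*(d + 4))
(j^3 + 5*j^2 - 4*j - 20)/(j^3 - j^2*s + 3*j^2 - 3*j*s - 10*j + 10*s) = (-j - 2)/(-j + s)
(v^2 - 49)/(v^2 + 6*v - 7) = (v - 7)/(v - 1)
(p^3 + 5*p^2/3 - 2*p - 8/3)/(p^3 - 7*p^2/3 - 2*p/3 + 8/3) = (p + 2)/(p - 2)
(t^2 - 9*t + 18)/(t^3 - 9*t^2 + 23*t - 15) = (t - 6)/(t^2 - 6*t + 5)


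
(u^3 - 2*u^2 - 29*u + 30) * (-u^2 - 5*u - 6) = -u^5 - 3*u^4 + 33*u^3 + 127*u^2 + 24*u - 180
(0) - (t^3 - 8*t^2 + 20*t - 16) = -t^3 + 8*t^2 - 20*t + 16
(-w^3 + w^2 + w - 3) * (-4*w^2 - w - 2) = 4*w^5 - 3*w^4 - 3*w^3 + 9*w^2 + w + 6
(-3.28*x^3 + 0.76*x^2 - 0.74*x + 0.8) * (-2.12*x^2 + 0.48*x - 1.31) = 6.9536*x^5 - 3.1856*x^4 + 6.2304*x^3 - 3.0468*x^2 + 1.3534*x - 1.048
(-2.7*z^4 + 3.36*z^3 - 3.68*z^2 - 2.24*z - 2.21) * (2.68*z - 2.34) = -7.236*z^5 + 15.3228*z^4 - 17.7248*z^3 + 2.608*z^2 - 0.6812*z + 5.1714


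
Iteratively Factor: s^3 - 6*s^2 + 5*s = (s - 1)*(s^2 - 5*s) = s*(s - 1)*(s - 5)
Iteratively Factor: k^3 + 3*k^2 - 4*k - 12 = (k + 3)*(k^2 - 4) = (k + 2)*(k + 3)*(k - 2)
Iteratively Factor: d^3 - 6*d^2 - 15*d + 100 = (d - 5)*(d^2 - d - 20) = (d - 5)^2*(d + 4)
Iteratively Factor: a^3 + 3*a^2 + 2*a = (a + 1)*(a^2 + 2*a) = a*(a + 1)*(a + 2)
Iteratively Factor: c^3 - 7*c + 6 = (c - 1)*(c^2 + c - 6) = (c - 2)*(c - 1)*(c + 3)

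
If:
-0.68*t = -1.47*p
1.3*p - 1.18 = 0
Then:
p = 0.91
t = 1.96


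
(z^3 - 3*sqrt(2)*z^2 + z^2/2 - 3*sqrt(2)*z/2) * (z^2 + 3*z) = z^5 - 3*sqrt(2)*z^4 + 7*z^4/2 - 21*sqrt(2)*z^3/2 + 3*z^3/2 - 9*sqrt(2)*z^2/2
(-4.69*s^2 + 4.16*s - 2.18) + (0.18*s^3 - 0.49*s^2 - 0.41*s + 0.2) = 0.18*s^3 - 5.18*s^2 + 3.75*s - 1.98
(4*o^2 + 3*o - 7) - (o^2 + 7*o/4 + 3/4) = 3*o^2 + 5*o/4 - 31/4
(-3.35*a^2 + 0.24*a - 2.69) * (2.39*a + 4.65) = -8.0065*a^3 - 15.0039*a^2 - 5.3131*a - 12.5085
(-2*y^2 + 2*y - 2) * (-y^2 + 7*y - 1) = 2*y^4 - 16*y^3 + 18*y^2 - 16*y + 2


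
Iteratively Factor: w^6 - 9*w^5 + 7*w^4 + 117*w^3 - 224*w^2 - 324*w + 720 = (w - 3)*(w^5 - 6*w^4 - 11*w^3 + 84*w^2 + 28*w - 240) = (w - 3)*(w + 2)*(w^4 - 8*w^3 + 5*w^2 + 74*w - 120) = (w - 3)*(w - 2)*(w + 2)*(w^3 - 6*w^2 - 7*w + 60) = (w - 3)*(w - 2)*(w + 2)*(w + 3)*(w^2 - 9*w + 20) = (w - 4)*(w - 3)*(w - 2)*(w + 2)*(w + 3)*(w - 5)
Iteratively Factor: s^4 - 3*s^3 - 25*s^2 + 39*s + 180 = (s - 5)*(s^3 + 2*s^2 - 15*s - 36) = (s - 5)*(s + 3)*(s^2 - s - 12) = (s - 5)*(s + 3)^2*(s - 4)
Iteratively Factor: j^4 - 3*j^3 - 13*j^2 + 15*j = (j + 3)*(j^3 - 6*j^2 + 5*j) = (j - 1)*(j + 3)*(j^2 - 5*j) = (j - 5)*(j - 1)*(j + 3)*(j)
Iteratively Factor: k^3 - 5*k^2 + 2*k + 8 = (k + 1)*(k^2 - 6*k + 8) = (k - 4)*(k + 1)*(k - 2)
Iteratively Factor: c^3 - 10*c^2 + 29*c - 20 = (c - 1)*(c^2 - 9*c + 20) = (c - 5)*(c - 1)*(c - 4)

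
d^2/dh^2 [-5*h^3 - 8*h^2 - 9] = -30*h - 16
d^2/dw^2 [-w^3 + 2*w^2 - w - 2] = 4 - 6*w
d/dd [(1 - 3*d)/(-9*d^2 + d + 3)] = (27*d^2 - 3*d - (3*d - 1)*(18*d - 1) - 9)/(-9*d^2 + d + 3)^2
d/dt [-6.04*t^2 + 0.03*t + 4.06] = 0.03 - 12.08*t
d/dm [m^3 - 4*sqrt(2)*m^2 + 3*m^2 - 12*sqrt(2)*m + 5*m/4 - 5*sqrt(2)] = 3*m^2 - 8*sqrt(2)*m + 6*m - 12*sqrt(2) + 5/4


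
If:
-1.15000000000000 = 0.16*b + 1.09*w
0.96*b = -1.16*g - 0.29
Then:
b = -6.8125*w - 7.1875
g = 5.63793103448276*w + 5.69827586206897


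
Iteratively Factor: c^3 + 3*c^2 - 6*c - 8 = (c + 1)*(c^2 + 2*c - 8) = (c - 2)*(c + 1)*(c + 4)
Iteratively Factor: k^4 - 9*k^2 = (k + 3)*(k^3 - 3*k^2) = k*(k + 3)*(k^2 - 3*k) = k*(k - 3)*(k + 3)*(k)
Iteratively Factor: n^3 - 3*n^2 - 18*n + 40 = (n - 2)*(n^2 - n - 20) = (n - 5)*(n - 2)*(n + 4)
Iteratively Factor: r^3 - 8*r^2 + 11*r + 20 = (r - 4)*(r^2 - 4*r - 5) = (r - 4)*(r + 1)*(r - 5)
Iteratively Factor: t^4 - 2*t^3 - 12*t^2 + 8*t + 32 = (t + 2)*(t^3 - 4*t^2 - 4*t + 16) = (t - 2)*(t + 2)*(t^2 - 2*t - 8) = (t - 2)*(t + 2)^2*(t - 4)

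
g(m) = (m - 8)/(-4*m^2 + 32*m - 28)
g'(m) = (m - 8)*(8*m - 32)/(-4*m^2 + 32*m - 28)^2 + 1/(-4*m^2 + 32*m - 28) = (-m^2 + 8*m + 2*(m - 8)*(m - 4) - 7)/(4*(m^2 - 8*m + 7)^2)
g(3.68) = -0.12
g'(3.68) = 0.04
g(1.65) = -0.46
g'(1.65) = 0.69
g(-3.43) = 0.06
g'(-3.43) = 0.01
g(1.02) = -14.59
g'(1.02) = 729.17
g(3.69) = -0.12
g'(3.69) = 0.04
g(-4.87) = 0.05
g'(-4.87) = 0.01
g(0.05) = 0.30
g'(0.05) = 0.32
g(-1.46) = 0.11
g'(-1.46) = 0.05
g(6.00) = -0.10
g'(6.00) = -0.03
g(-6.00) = 0.04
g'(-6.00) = 0.01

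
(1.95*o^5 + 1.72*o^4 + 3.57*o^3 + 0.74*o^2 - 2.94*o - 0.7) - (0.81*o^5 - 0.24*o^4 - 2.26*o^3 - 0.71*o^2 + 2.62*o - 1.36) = 1.14*o^5 + 1.96*o^4 + 5.83*o^3 + 1.45*o^2 - 5.56*o + 0.66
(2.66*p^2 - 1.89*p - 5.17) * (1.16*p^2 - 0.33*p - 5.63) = 3.0856*p^4 - 3.0702*p^3 - 20.3493*p^2 + 12.3468*p + 29.1071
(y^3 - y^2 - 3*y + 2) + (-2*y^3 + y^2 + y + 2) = -y^3 - 2*y + 4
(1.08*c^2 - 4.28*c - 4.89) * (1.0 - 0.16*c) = -0.1728*c^3 + 1.7648*c^2 - 3.4976*c - 4.89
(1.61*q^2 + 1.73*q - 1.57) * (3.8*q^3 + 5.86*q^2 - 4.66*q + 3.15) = 6.118*q^5 + 16.0086*q^4 - 3.3308*q^3 - 12.1905*q^2 + 12.7657*q - 4.9455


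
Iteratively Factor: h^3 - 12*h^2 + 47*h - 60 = (h - 3)*(h^2 - 9*h + 20) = (h - 4)*(h - 3)*(h - 5)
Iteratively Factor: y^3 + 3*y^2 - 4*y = (y - 1)*(y^2 + 4*y) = y*(y - 1)*(y + 4)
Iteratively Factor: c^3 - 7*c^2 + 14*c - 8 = (c - 1)*(c^2 - 6*c + 8) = (c - 2)*(c - 1)*(c - 4)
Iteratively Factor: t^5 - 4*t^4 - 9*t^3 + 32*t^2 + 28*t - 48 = (t + 2)*(t^4 - 6*t^3 + 3*t^2 + 26*t - 24) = (t - 4)*(t + 2)*(t^3 - 2*t^2 - 5*t + 6) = (t - 4)*(t + 2)^2*(t^2 - 4*t + 3) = (t - 4)*(t - 1)*(t + 2)^2*(t - 3)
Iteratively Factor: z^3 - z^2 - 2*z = (z)*(z^2 - z - 2) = z*(z - 2)*(z + 1)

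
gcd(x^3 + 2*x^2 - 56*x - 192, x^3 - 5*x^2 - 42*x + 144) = x^2 - 2*x - 48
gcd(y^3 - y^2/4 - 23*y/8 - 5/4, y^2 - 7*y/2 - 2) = y + 1/2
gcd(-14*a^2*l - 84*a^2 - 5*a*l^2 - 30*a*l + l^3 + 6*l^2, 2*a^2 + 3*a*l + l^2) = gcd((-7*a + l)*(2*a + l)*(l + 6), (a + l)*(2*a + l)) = 2*a + l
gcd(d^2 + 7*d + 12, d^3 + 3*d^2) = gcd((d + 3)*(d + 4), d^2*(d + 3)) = d + 3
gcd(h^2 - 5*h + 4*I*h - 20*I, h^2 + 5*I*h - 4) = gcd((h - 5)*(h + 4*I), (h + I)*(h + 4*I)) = h + 4*I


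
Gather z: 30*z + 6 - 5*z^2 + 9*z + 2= -5*z^2 + 39*z + 8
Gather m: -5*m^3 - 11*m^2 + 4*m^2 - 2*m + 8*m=-5*m^3 - 7*m^2 + 6*m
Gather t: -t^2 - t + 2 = -t^2 - t + 2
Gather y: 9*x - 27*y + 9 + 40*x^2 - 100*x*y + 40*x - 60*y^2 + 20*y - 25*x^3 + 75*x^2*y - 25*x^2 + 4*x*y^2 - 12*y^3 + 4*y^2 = -25*x^3 + 15*x^2 + 49*x - 12*y^3 + y^2*(4*x - 56) + y*(75*x^2 - 100*x - 7) + 9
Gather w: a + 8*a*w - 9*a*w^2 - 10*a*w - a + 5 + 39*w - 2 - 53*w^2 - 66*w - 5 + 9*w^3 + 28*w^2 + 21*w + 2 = 9*w^3 + w^2*(-9*a - 25) + w*(-2*a - 6)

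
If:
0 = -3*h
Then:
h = 0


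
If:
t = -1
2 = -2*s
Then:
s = -1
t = -1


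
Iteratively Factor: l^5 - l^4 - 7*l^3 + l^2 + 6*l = (l - 1)*(l^4 - 7*l^2 - 6*l) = (l - 3)*(l - 1)*(l^3 + 3*l^2 + 2*l) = (l - 3)*(l - 1)*(l + 2)*(l^2 + l) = l*(l - 3)*(l - 1)*(l + 2)*(l + 1)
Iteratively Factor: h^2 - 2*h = (h)*(h - 2)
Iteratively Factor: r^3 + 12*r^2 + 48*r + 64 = (r + 4)*(r^2 + 8*r + 16) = (r + 4)^2*(r + 4)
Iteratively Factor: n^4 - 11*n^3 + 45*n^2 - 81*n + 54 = (n - 3)*(n^3 - 8*n^2 + 21*n - 18) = (n - 3)^2*(n^2 - 5*n + 6) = (n - 3)^3*(n - 2)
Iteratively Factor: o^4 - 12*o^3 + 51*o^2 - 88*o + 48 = (o - 3)*(o^3 - 9*o^2 + 24*o - 16) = (o - 4)*(o - 3)*(o^2 - 5*o + 4) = (o - 4)^2*(o - 3)*(o - 1)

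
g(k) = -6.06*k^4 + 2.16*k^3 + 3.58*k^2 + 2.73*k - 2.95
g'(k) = -24.24*k^3 + 6.48*k^2 + 7.16*k + 2.73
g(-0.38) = -3.72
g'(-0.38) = 2.28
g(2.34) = -130.98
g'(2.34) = -255.62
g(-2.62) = -309.92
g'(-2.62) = 464.40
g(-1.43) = -31.19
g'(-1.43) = 76.62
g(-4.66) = -3014.21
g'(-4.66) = 2563.04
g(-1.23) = -18.78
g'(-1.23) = 48.83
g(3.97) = -1305.88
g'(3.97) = -1383.43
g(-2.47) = -245.96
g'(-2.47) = 389.86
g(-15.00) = -313315.90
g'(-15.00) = 83163.33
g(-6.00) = -8210.77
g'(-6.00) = 5428.89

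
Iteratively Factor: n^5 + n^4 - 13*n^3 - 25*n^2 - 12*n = (n - 4)*(n^4 + 5*n^3 + 7*n^2 + 3*n) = (n - 4)*(n + 1)*(n^3 + 4*n^2 + 3*n) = n*(n - 4)*(n + 1)*(n^2 + 4*n + 3) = n*(n - 4)*(n + 1)*(n + 3)*(n + 1)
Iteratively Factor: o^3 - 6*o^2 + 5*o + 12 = (o + 1)*(o^2 - 7*o + 12) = (o - 3)*(o + 1)*(o - 4)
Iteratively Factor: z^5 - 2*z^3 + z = (z - 1)*(z^4 + z^3 - z^2 - z) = (z - 1)^2*(z^3 + 2*z^2 + z) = z*(z - 1)^2*(z^2 + 2*z + 1) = z*(z - 1)^2*(z + 1)*(z + 1)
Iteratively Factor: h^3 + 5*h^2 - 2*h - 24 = (h - 2)*(h^2 + 7*h + 12) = (h - 2)*(h + 3)*(h + 4)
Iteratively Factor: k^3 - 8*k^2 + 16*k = (k - 4)*(k^2 - 4*k) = k*(k - 4)*(k - 4)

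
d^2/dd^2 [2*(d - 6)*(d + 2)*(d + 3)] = 12*d - 4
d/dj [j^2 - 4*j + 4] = 2*j - 4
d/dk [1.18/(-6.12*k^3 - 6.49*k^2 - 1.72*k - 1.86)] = (21.6648*k^2 + 15.3164*k + 2.0296)/(6.12*k^3 + 6.49*k^2 + 1.72*k + 1.86)^2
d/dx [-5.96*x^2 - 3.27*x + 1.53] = -11.92*x - 3.27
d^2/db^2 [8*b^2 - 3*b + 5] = 16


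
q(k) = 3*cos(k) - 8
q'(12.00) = 1.61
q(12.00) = -5.47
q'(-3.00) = 0.42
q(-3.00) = -10.97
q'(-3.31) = -0.50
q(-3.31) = -10.96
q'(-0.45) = 1.30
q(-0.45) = -5.30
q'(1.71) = -2.97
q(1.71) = -8.42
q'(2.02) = -2.70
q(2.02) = -9.30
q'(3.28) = 0.41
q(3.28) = -10.97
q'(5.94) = 1.01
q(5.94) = -5.17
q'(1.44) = -2.97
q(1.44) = -7.61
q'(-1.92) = 2.82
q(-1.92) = -9.03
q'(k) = -3*sin(k)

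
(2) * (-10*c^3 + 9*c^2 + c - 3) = -20*c^3 + 18*c^2 + 2*c - 6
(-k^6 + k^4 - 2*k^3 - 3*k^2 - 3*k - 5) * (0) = 0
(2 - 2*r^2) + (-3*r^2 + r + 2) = -5*r^2 + r + 4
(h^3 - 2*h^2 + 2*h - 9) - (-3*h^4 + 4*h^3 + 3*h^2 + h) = 3*h^4 - 3*h^3 - 5*h^2 + h - 9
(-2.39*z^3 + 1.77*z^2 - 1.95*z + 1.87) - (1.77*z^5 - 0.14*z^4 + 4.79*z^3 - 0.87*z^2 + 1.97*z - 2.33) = -1.77*z^5 + 0.14*z^4 - 7.18*z^3 + 2.64*z^2 - 3.92*z + 4.2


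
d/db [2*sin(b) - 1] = 2*cos(b)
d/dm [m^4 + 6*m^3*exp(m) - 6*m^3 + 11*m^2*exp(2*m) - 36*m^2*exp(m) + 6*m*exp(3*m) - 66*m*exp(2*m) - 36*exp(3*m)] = 6*m^3*exp(m) + 4*m^3 + 22*m^2*exp(2*m) - 18*m^2*exp(m) - 18*m^2 + 18*m*exp(3*m) - 110*m*exp(2*m) - 72*m*exp(m) - 102*exp(3*m) - 66*exp(2*m)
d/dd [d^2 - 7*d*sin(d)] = -7*d*cos(d) + 2*d - 7*sin(d)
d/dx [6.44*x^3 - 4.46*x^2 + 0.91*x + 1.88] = 19.32*x^2 - 8.92*x + 0.91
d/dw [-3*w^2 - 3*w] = -6*w - 3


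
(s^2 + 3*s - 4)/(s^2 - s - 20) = (s - 1)/(s - 5)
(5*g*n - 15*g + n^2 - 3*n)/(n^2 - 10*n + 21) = (5*g + n)/(n - 7)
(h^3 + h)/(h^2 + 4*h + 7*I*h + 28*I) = (h^3 + h)/(h^2 + h*(4 + 7*I) + 28*I)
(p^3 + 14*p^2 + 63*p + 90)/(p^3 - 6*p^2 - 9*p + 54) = (p^2 + 11*p + 30)/(p^2 - 9*p + 18)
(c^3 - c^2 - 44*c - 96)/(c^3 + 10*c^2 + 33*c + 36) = (c - 8)/(c + 3)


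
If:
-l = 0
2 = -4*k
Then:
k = -1/2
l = 0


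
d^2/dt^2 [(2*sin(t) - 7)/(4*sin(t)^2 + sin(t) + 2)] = (-32*sin(t)^5 + 456*sin(t)^4 + 244*sin(t)^3 - 885*sin(t)^2 - 286*sin(t) + 90)/(4*sin(t)^2 + sin(t) + 2)^3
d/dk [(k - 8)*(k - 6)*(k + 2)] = 3*k^2 - 24*k + 20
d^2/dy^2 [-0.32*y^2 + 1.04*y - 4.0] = -0.640000000000000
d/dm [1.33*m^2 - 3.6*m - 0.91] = 2.66*m - 3.6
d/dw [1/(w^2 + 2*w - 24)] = 2*(-w - 1)/(w^2 + 2*w - 24)^2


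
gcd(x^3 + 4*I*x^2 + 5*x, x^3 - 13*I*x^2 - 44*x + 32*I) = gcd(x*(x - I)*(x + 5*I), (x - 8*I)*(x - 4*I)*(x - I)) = x - I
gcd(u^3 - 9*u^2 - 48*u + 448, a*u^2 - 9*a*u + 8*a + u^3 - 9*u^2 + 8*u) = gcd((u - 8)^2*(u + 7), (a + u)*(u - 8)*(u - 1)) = u - 8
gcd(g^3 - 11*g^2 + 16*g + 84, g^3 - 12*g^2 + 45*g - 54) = g - 6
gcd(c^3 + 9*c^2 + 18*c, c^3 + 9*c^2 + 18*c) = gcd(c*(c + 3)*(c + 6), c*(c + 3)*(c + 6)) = c^3 + 9*c^2 + 18*c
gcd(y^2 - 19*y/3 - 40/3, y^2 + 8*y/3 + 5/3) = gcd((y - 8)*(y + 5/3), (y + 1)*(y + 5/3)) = y + 5/3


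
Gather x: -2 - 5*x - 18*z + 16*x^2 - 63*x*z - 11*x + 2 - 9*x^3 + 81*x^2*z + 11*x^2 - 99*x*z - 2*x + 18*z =-9*x^3 + x^2*(81*z + 27) + x*(-162*z - 18)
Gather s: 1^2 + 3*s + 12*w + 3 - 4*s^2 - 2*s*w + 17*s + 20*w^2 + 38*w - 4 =-4*s^2 + s*(20 - 2*w) + 20*w^2 + 50*w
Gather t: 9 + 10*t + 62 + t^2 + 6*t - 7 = t^2 + 16*t + 64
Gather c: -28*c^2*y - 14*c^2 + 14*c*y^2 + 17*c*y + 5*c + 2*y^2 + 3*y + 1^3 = c^2*(-28*y - 14) + c*(14*y^2 + 17*y + 5) + 2*y^2 + 3*y + 1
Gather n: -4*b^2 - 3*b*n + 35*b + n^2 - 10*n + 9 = -4*b^2 + 35*b + n^2 + n*(-3*b - 10) + 9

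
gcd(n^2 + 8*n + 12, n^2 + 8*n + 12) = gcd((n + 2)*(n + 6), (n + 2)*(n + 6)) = n^2 + 8*n + 12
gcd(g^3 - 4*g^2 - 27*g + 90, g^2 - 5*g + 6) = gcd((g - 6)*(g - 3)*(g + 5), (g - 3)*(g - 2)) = g - 3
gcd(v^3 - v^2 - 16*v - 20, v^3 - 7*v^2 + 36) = v + 2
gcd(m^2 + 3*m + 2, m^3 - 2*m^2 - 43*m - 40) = m + 1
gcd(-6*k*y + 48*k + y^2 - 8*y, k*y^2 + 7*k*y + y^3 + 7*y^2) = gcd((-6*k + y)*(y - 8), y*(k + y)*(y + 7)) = 1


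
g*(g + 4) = g^2 + 4*g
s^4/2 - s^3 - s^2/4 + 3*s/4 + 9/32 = (s/2 + 1/4)*(s - 3/2)^2*(s + 1/2)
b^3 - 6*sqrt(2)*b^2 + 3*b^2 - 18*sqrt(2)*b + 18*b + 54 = (b + 3)*(b - 3*sqrt(2))^2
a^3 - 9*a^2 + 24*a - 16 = (a - 4)^2*(a - 1)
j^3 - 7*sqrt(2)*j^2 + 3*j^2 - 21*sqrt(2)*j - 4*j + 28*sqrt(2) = (j - 1)*(j + 4)*(j - 7*sqrt(2))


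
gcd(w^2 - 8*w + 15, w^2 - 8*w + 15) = w^2 - 8*w + 15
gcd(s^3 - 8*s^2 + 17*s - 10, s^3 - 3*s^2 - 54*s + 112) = s - 2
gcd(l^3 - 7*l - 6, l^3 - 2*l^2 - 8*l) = l + 2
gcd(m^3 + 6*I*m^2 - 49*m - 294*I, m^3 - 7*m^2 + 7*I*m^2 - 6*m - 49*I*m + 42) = m^2 + m*(-7 + 6*I) - 42*I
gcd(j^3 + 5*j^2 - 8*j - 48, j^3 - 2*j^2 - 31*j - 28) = j + 4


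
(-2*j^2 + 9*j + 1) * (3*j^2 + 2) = -6*j^4 + 27*j^3 - j^2 + 18*j + 2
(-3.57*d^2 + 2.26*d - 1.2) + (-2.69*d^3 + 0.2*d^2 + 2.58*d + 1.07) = -2.69*d^3 - 3.37*d^2 + 4.84*d - 0.13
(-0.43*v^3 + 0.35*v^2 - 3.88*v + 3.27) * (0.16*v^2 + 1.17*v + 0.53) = -0.0688*v^5 - 0.4471*v^4 - 0.4392*v^3 - 3.8309*v^2 + 1.7695*v + 1.7331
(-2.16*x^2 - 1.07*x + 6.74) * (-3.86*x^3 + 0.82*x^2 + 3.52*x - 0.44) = 8.3376*x^5 + 2.359*x^4 - 34.497*x^3 + 2.7108*x^2 + 24.1956*x - 2.9656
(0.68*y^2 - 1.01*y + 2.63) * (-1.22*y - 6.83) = -0.8296*y^3 - 3.4122*y^2 + 3.6897*y - 17.9629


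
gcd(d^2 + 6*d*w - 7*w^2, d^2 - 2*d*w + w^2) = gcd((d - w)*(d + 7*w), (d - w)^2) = -d + w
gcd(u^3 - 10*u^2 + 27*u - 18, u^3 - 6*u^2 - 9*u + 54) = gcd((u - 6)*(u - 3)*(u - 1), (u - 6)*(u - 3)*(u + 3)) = u^2 - 9*u + 18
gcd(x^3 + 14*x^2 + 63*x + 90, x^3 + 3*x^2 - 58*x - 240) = x^2 + 11*x + 30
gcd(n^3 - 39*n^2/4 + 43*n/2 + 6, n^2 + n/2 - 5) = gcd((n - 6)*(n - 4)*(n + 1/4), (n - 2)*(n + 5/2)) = 1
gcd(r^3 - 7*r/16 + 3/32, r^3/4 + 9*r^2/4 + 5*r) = 1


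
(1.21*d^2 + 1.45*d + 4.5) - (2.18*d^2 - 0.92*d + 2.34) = -0.97*d^2 + 2.37*d + 2.16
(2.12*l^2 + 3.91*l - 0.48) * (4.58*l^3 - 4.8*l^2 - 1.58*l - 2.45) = 9.7096*l^5 + 7.7318*l^4 - 24.316*l^3 - 9.0678*l^2 - 8.8211*l + 1.176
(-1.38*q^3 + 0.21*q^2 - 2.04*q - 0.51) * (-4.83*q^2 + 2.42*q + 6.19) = 6.6654*q^5 - 4.3539*q^4 + 1.8192*q^3 - 1.1736*q^2 - 13.8618*q - 3.1569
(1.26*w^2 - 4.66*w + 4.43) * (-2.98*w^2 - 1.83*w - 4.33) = -3.7548*w^4 + 11.581*w^3 - 10.1294*w^2 + 12.0709*w - 19.1819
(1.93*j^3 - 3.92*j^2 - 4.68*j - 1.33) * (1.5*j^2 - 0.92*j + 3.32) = 2.895*j^5 - 7.6556*j^4 + 2.994*j^3 - 10.7038*j^2 - 14.314*j - 4.4156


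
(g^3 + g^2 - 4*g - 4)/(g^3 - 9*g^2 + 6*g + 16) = (g + 2)/(g - 8)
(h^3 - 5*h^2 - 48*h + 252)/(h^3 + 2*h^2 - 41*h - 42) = (h - 6)/(h + 1)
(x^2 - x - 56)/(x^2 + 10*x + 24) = (x^2 - x - 56)/(x^2 + 10*x + 24)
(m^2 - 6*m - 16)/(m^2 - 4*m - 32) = (m + 2)/(m + 4)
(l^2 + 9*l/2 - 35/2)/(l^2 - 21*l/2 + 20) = (l + 7)/(l - 8)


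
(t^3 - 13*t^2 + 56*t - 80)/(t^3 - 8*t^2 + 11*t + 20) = (t - 4)/(t + 1)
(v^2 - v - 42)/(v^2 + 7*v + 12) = (v^2 - v - 42)/(v^2 + 7*v + 12)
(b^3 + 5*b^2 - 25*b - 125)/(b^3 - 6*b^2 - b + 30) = (b^2 + 10*b + 25)/(b^2 - b - 6)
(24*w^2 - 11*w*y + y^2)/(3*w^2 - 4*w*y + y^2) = (-8*w + y)/(-w + y)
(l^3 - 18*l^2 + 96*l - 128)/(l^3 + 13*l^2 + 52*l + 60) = (l^3 - 18*l^2 + 96*l - 128)/(l^3 + 13*l^2 + 52*l + 60)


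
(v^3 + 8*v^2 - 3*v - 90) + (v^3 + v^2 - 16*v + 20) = 2*v^3 + 9*v^2 - 19*v - 70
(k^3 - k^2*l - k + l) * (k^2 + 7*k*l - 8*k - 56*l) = k^5 + 6*k^4*l - 8*k^4 - 7*k^3*l^2 - 48*k^3*l - k^3 + 56*k^2*l^2 - 6*k^2*l + 8*k^2 + 7*k*l^2 + 48*k*l - 56*l^2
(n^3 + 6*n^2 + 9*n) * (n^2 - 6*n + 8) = n^5 - 19*n^3 - 6*n^2 + 72*n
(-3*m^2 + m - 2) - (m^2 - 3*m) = -4*m^2 + 4*m - 2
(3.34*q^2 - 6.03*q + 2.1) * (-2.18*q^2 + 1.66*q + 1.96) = -7.2812*q^4 + 18.6898*q^3 - 8.0414*q^2 - 8.3328*q + 4.116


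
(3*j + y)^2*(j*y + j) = 9*j^3*y + 9*j^3 + 6*j^2*y^2 + 6*j^2*y + j*y^3 + j*y^2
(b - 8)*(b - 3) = b^2 - 11*b + 24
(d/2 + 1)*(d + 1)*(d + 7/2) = d^3/2 + 13*d^2/4 + 25*d/4 + 7/2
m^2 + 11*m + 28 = (m + 4)*(m + 7)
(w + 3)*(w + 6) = w^2 + 9*w + 18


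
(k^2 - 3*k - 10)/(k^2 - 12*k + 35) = (k + 2)/(k - 7)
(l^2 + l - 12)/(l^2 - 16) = (l - 3)/(l - 4)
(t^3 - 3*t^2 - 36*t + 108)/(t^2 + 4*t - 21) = (t^2 - 36)/(t + 7)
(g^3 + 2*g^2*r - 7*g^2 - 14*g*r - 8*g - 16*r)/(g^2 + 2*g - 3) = (g^3 + 2*g^2*r - 7*g^2 - 14*g*r - 8*g - 16*r)/(g^2 + 2*g - 3)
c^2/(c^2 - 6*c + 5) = c^2/(c^2 - 6*c + 5)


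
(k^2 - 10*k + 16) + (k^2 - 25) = 2*k^2 - 10*k - 9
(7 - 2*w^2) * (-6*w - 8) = 12*w^3 + 16*w^2 - 42*w - 56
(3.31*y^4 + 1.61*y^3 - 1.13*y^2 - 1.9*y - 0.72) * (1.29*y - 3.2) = 4.2699*y^5 - 8.5151*y^4 - 6.6097*y^3 + 1.165*y^2 + 5.1512*y + 2.304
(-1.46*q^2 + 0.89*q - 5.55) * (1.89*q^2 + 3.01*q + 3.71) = -2.7594*q^4 - 2.7125*q^3 - 13.2272*q^2 - 13.4036*q - 20.5905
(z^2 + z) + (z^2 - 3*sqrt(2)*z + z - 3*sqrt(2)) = 2*z^2 - 3*sqrt(2)*z + 2*z - 3*sqrt(2)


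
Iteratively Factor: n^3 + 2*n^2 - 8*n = (n)*(n^2 + 2*n - 8) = n*(n + 4)*(n - 2)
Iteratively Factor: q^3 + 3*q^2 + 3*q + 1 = (q + 1)*(q^2 + 2*q + 1) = (q + 1)^2*(q + 1)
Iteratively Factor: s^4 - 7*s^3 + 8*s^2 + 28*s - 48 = (s - 2)*(s^3 - 5*s^2 - 2*s + 24) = (s - 2)*(s + 2)*(s^2 - 7*s + 12) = (s - 3)*(s - 2)*(s + 2)*(s - 4)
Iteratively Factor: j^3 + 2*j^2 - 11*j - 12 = (j - 3)*(j^2 + 5*j + 4) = (j - 3)*(j + 1)*(j + 4)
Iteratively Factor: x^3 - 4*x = (x)*(x^2 - 4) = x*(x + 2)*(x - 2)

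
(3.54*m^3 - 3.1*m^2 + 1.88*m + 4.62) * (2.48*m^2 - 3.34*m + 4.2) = 8.7792*m^5 - 19.5116*m^4 + 29.8844*m^3 - 7.8416*m^2 - 7.5348*m + 19.404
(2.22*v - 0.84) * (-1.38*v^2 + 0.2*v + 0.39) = -3.0636*v^3 + 1.6032*v^2 + 0.6978*v - 0.3276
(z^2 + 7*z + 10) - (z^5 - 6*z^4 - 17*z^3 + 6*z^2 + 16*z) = -z^5 + 6*z^4 + 17*z^3 - 5*z^2 - 9*z + 10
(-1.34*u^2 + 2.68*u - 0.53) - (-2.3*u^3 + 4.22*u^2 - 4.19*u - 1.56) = 2.3*u^3 - 5.56*u^2 + 6.87*u + 1.03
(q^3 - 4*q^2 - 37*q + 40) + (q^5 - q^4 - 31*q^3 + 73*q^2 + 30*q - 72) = q^5 - q^4 - 30*q^3 + 69*q^2 - 7*q - 32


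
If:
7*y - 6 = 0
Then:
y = 6/7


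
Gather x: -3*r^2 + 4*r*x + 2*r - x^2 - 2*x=-3*r^2 + 2*r - x^2 + x*(4*r - 2)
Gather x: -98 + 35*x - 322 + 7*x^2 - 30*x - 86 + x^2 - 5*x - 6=8*x^2 - 512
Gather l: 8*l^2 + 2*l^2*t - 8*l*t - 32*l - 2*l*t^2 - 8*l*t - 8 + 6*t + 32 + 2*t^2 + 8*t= l^2*(2*t + 8) + l*(-2*t^2 - 16*t - 32) + 2*t^2 + 14*t + 24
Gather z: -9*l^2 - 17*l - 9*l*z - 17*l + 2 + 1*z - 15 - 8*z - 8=-9*l^2 - 34*l + z*(-9*l - 7) - 21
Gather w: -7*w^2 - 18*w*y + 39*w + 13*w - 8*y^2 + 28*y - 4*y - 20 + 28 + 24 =-7*w^2 + w*(52 - 18*y) - 8*y^2 + 24*y + 32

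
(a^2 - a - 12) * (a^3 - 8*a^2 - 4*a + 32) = a^5 - 9*a^4 - 8*a^3 + 132*a^2 + 16*a - 384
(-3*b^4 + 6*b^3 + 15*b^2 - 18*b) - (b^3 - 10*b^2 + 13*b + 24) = -3*b^4 + 5*b^3 + 25*b^2 - 31*b - 24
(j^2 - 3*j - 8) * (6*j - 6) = 6*j^3 - 24*j^2 - 30*j + 48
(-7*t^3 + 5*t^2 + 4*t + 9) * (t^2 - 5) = -7*t^5 + 5*t^4 + 39*t^3 - 16*t^2 - 20*t - 45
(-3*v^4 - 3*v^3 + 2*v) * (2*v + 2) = -6*v^5 - 12*v^4 - 6*v^3 + 4*v^2 + 4*v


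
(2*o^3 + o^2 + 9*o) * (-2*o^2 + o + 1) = -4*o^5 - 15*o^3 + 10*o^2 + 9*o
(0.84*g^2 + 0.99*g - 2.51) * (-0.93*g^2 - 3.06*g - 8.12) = -0.7812*g^4 - 3.4911*g^3 - 7.5159*g^2 - 0.358199999999999*g + 20.3812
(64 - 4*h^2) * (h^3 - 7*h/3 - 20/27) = -4*h^5 + 220*h^3/3 + 80*h^2/27 - 448*h/3 - 1280/27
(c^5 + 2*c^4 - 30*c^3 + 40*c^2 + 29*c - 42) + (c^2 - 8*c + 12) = c^5 + 2*c^4 - 30*c^3 + 41*c^2 + 21*c - 30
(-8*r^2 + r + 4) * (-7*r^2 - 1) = 56*r^4 - 7*r^3 - 20*r^2 - r - 4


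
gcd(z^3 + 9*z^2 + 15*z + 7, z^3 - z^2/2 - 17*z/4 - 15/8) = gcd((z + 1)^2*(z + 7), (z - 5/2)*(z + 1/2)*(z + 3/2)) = 1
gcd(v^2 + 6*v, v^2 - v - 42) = v + 6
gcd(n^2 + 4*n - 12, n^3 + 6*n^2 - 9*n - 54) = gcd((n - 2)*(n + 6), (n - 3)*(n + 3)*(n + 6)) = n + 6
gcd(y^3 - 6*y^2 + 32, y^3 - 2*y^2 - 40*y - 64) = y + 2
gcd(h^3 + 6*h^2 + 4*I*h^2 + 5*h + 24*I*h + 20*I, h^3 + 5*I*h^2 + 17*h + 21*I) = 1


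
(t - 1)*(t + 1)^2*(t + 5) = t^4 + 6*t^3 + 4*t^2 - 6*t - 5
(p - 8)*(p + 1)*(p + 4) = p^3 - 3*p^2 - 36*p - 32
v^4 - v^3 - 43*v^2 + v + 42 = (v - 7)*(v - 1)*(v + 1)*(v + 6)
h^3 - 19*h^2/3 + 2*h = h*(h - 6)*(h - 1/3)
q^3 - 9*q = q*(q - 3)*(q + 3)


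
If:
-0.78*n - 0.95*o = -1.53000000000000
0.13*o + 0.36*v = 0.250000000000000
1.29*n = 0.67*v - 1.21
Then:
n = -1.04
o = 2.46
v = -0.20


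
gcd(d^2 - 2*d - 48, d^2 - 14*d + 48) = d - 8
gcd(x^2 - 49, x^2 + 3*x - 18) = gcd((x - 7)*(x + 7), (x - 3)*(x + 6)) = 1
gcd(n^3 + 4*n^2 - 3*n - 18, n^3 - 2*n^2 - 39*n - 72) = n^2 + 6*n + 9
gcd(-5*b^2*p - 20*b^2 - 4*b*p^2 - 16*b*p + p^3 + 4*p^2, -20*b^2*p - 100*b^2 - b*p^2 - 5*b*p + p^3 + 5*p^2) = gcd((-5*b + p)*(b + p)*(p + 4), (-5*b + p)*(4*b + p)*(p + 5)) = -5*b + p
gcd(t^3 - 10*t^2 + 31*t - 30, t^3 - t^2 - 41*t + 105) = t^2 - 8*t + 15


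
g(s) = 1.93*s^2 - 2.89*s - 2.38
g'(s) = 3.86*s - 2.89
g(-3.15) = 25.87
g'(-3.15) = -15.05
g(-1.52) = 6.47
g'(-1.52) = -8.76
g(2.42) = 1.93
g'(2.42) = 6.45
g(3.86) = 15.22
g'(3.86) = 12.01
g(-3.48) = 31.05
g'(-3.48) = -16.32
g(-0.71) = 0.64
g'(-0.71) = -5.63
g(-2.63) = 18.57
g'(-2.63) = -13.04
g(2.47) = 2.26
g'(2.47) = 6.64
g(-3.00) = 23.66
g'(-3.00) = -14.47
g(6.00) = 49.76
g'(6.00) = 20.27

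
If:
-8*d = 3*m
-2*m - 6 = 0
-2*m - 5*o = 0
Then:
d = 9/8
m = -3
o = 6/5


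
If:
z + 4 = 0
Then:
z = -4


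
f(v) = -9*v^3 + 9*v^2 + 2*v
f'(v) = -27*v^2 + 18*v + 2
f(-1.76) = 73.42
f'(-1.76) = -113.32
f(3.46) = -258.13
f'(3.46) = -258.95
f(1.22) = -0.51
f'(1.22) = -16.23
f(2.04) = -34.87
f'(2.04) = -73.64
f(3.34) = -228.26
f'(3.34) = -239.08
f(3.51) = -271.29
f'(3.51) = -267.46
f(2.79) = -119.82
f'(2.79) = -157.95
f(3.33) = -225.87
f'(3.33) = -237.46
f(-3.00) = 318.00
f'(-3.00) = -295.00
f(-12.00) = 16824.00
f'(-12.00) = -4102.00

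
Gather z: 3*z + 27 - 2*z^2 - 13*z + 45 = -2*z^2 - 10*z + 72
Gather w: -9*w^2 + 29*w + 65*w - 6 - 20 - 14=-9*w^2 + 94*w - 40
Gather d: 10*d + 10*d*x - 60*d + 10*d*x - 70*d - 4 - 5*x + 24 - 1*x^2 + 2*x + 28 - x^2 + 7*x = d*(20*x - 120) - 2*x^2 + 4*x + 48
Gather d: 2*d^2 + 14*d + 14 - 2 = 2*d^2 + 14*d + 12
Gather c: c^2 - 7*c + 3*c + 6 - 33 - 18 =c^2 - 4*c - 45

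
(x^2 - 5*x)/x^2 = (x - 5)/x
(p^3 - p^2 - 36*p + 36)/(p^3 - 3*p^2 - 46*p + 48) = (p - 6)/(p - 8)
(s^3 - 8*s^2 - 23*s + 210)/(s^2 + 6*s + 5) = (s^2 - 13*s + 42)/(s + 1)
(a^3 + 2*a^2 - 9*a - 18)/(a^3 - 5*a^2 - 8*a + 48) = (a^2 - a - 6)/(a^2 - 8*a + 16)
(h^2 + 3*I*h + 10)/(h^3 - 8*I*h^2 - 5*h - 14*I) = (h + 5*I)/(h^2 - 6*I*h + 7)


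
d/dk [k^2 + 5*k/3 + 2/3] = 2*k + 5/3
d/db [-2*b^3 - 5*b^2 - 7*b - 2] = -6*b^2 - 10*b - 7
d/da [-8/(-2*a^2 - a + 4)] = 8*(-4*a - 1)/(2*a^2 + a - 4)^2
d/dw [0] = 0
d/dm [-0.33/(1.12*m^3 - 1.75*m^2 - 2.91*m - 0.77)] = (1.1088*m^2 - 1.155*m - 0.9603)/(-1.12*m^3 + 1.75*m^2 + 2.91*m + 0.77)^2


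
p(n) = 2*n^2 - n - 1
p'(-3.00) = -13.00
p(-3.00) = 20.00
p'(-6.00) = -25.00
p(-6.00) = 77.00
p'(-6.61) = -27.44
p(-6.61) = 92.99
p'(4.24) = 15.96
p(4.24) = 30.72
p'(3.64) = 13.56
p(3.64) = 21.86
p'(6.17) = 23.68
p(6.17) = 68.97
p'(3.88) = 14.52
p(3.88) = 25.23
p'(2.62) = 9.48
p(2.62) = 10.11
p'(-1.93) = -8.72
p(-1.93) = 8.38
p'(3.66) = 13.64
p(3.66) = 22.13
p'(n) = 4*n - 1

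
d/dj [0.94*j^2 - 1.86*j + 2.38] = 1.88*j - 1.86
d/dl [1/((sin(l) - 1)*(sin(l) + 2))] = -(sin(2*l) + cos(l))/((sin(l) - 1)^2*(sin(l) + 2)^2)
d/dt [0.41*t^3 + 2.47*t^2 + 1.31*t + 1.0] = 1.23*t^2 + 4.94*t + 1.31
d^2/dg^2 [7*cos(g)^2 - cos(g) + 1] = cos(g) - 14*cos(2*g)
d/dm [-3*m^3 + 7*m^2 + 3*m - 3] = -9*m^2 + 14*m + 3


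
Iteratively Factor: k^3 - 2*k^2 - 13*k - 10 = (k - 5)*(k^2 + 3*k + 2) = (k - 5)*(k + 2)*(k + 1)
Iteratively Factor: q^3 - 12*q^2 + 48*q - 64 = (q - 4)*(q^2 - 8*q + 16) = (q - 4)^2*(q - 4)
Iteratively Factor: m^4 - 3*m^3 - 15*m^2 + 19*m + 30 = (m + 1)*(m^3 - 4*m^2 - 11*m + 30) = (m - 5)*(m + 1)*(m^2 + m - 6) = (m - 5)*(m + 1)*(m + 3)*(m - 2)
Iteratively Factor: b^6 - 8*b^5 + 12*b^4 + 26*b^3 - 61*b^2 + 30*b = (b - 1)*(b^5 - 7*b^4 + 5*b^3 + 31*b^2 - 30*b) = b*(b - 1)*(b^4 - 7*b^3 + 5*b^2 + 31*b - 30) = b*(b - 5)*(b - 1)*(b^3 - 2*b^2 - 5*b + 6) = b*(b - 5)*(b - 1)*(b + 2)*(b^2 - 4*b + 3) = b*(b - 5)*(b - 1)^2*(b + 2)*(b - 3)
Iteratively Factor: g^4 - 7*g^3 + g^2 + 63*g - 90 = (g - 2)*(g^3 - 5*g^2 - 9*g + 45) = (g - 2)*(g + 3)*(g^2 - 8*g + 15) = (g - 3)*(g - 2)*(g + 3)*(g - 5)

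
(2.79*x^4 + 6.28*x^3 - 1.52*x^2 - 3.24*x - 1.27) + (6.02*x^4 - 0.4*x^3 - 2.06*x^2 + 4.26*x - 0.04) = 8.81*x^4 + 5.88*x^3 - 3.58*x^2 + 1.02*x - 1.31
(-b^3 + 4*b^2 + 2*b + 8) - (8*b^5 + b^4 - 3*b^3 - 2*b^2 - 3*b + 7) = -8*b^5 - b^4 + 2*b^3 + 6*b^2 + 5*b + 1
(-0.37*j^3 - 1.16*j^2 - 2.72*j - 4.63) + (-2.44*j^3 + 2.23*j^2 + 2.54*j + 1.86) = -2.81*j^3 + 1.07*j^2 - 0.18*j - 2.77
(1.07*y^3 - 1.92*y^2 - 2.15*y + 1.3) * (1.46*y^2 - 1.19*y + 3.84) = 1.5622*y^5 - 4.0765*y^4 + 3.2546*y^3 - 2.9163*y^2 - 9.803*y + 4.992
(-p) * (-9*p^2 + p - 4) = 9*p^3 - p^2 + 4*p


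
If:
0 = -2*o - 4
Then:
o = -2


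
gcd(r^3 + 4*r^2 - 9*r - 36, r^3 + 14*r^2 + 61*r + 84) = r^2 + 7*r + 12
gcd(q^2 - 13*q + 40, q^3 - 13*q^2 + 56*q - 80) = q - 5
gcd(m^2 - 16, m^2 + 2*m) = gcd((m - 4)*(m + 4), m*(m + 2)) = 1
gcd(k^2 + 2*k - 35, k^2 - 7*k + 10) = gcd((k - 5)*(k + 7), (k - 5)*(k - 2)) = k - 5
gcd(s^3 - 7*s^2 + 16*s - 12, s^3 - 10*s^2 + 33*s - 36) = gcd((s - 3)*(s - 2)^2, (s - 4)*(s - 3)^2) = s - 3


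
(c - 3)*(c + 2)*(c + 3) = c^3 + 2*c^2 - 9*c - 18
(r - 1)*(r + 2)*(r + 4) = r^3 + 5*r^2 + 2*r - 8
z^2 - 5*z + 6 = (z - 3)*(z - 2)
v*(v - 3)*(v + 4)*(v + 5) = v^4 + 6*v^3 - 7*v^2 - 60*v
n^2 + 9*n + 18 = (n + 3)*(n + 6)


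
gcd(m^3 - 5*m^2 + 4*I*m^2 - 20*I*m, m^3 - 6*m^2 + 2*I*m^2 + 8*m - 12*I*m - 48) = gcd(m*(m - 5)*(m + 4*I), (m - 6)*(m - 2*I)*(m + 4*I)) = m + 4*I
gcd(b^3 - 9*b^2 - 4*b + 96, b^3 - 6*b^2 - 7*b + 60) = b^2 - b - 12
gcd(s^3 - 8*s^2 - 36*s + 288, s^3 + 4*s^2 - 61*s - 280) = s - 8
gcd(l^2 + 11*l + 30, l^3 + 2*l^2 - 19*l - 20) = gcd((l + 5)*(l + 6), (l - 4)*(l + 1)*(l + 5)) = l + 5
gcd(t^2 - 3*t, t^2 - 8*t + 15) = t - 3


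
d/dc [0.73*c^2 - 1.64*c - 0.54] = 1.46*c - 1.64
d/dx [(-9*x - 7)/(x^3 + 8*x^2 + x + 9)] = (-9*x^3 - 72*x^2 - 9*x + (9*x + 7)*(3*x^2 + 16*x + 1) - 81)/(x^3 + 8*x^2 + x + 9)^2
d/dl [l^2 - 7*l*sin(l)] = -7*l*cos(l) + 2*l - 7*sin(l)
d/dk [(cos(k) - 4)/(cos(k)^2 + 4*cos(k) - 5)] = (cos(k)^2 - 8*cos(k) - 11)*sin(k)/(cos(k)^2 + 4*cos(k) - 5)^2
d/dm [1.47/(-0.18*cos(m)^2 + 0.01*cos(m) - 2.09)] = (0.0147 - 0.5292*cos(m))*sin(m)/(0.18*cos(m)^2 - 0.01*cos(m) + 2.09)^2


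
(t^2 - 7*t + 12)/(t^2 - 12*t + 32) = (t - 3)/(t - 8)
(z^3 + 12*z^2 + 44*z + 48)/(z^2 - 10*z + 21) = (z^3 + 12*z^2 + 44*z + 48)/(z^2 - 10*z + 21)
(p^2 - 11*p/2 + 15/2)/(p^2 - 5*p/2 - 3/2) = (2*p - 5)/(2*p + 1)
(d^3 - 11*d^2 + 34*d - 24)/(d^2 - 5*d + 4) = d - 6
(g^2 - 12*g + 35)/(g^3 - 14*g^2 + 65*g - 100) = (g - 7)/(g^2 - 9*g + 20)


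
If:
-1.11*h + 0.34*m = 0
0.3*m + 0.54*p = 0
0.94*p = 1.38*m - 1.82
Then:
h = 0.29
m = 0.96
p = -0.53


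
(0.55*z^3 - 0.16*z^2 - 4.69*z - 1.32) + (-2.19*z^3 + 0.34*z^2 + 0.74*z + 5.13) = -1.64*z^3 + 0.18*z^2 - 3.95*z + 3.81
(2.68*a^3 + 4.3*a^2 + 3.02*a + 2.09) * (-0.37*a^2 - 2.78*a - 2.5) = -0.9916*a^5 - 9.0414*a^4 - 19.7714*a^3 - 19.9189*a^2 - 13.3602*a - 5.225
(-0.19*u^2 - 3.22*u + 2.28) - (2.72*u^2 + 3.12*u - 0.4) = -2.91*u^2 - 6.34*u + 2.68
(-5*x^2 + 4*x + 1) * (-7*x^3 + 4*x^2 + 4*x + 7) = 35*x^5 - 48*x^4 - 11*x^3 - 15*x^2 + 32*x + 7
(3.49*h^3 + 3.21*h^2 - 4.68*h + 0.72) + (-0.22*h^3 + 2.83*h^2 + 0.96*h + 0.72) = 3.27*h^3 + 6.04*h^2 - 3.72*h + 1.44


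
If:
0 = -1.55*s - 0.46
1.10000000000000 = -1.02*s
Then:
No Solution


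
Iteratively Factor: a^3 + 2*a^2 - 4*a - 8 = (a - 2)*(a^2 + 4*a + 4) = (a - 2)*(a + 2)*(a + 2)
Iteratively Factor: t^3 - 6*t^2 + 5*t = (t - 1)*(t^2 - 5*t) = t*(t - 1)*(t - 5)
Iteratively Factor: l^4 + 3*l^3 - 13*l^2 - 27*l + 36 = (l + 3)*(l^3 - 13*l + 12) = (l - 3)*(l + 3)*(l^2 + 3*l - 4) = (l - 3)*(l + 3)*(l + 4)*(l - 1)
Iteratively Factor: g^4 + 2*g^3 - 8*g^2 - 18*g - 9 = (g + 1)*(g^3 + g^2 - 9*g - 9) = (g + 1)*(g + 3)*(g^2 - 2*g - 3) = (g + 1)^2*(g + 3)*(g - 3)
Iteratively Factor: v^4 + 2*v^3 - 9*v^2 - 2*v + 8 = (v - 2)*(v^3 + 4*v^2 - v - 4) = (v - 2)*(v + 1)*(v^2 + 3*v - 4) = (v - 2)*(v + 1)*(v + 4)*(v - 1)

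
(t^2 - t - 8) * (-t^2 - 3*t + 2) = -t^4 - 2*t^3 + 13*t^2 + 22*t - 16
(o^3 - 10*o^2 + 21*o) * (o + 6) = o^4 - 4*o^3 - 39*o^2 + 126*o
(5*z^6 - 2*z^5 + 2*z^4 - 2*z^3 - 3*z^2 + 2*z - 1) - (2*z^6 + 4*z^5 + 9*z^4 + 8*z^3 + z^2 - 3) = 3*z^6 - 6*z^5 - 7*z^4 - 10*z^3 - 4*z^2 + 2*z + 2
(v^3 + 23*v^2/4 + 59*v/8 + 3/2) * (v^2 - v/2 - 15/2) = v^5 + 21*v^4/4 - 3*v^3 - 725*v^2/16 - 897*v/16 - 45/4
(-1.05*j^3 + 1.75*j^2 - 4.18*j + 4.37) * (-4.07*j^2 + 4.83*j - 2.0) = 4.2735*j^5 - 12.194*j^4 + 27.5651*j^3 - 41.4753*j^2 + 29.4671*j - 8.74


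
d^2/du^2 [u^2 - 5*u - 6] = 2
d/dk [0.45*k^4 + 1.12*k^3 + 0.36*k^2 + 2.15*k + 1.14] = 1.8*k^3 + 3.36*k^2 + 0.72*k + 2.15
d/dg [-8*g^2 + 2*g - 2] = 2 - 16*g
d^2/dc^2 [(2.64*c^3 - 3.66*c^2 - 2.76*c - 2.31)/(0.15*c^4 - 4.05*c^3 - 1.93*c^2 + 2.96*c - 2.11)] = (0.1188*c^9 - 0.494100000000003*c^8 + 17.18118*c^7 - 154.0791*c^6 + 4.71231000000034*c^5 - 1126.50777*c^4 + 23.6068199999999*c^3 + 379.27755*c^2 + 335.57859*c - 88.72965)/(0.003375*c^12 - 0.273375*c^11 + 7.25085*c^10 - 59.195475*c^9 - 104.225895*c^8 + 102.946095*c^7 + 35.411948*c^6 - 177.954258*c^5 + 79.463244*c^4 + 44.165369*c^3 - 81.238587*c^2 + 39.534648*c - 9.393931)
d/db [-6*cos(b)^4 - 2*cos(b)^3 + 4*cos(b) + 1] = 2*(12*cos(b)^3 + 3*cos(b)^2 - 2)*sin(b)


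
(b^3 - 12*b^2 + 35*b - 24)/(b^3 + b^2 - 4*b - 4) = (b^3 - 12*b^2 + 35*b - 24)/(b^3 + b^2 - 4*b - 4)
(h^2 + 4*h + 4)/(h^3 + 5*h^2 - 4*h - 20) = (h + 2)/(h^2 + 3*h - 10)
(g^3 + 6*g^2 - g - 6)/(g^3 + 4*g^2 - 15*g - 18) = (g - 1)/(g - 3)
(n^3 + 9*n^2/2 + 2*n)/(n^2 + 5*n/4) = 2*(2*n^2 + 9*n + 4)/(4*n + 5)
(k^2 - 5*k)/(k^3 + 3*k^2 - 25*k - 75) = k/(k^2 + 8*k + 15)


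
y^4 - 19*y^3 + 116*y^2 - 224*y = y*(y - 8)*(y - 7)*(y - 4)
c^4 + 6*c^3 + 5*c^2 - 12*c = c*(c - 1)*(c + 3)*(c + 4)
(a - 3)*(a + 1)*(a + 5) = a^3 + 3*a^2 - 13*a - 15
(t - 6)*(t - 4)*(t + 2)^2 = t^4 - 6*t^3 - 12*t^2 + 56*t + 96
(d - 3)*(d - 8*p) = d^2 - 8*d*p - 3*d + 24*p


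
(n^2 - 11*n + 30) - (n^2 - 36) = 66 - 11*n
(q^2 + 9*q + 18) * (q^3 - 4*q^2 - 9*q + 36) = q^5 + 5*q^4 - 27*q^3 - 117*q^2 + 162*q + 648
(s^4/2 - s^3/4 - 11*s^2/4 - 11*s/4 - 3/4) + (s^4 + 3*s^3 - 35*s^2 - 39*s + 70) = 3*s^4/2 + 11*s^3/4 - 151*s^2/4 - 167*s/4 + 277/4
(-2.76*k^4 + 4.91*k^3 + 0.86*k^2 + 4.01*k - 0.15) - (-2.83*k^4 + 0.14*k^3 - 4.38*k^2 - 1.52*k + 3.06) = 0.0700000000000003*k^4 + 4.77*k^3 + 5.24*k^2 + 5.53*k - 3.21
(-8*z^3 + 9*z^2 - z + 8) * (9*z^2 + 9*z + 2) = -72*z^5 + 9*z^4 + 56*z^3 + 81*z^2 + 70*z + 16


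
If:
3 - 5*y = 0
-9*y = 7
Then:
No Solution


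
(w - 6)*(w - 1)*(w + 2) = w^3 - 5*w^2 - 8*w + 12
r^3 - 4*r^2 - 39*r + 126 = (r - 7)*(r - 3)*(r + 6)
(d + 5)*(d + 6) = d^2 + 11*d + 30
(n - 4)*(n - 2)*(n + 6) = n^3 - 28*n + 48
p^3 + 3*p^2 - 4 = (p - 1)*(p + 2)^2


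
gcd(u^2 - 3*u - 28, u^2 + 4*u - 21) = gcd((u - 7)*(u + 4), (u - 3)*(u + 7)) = 1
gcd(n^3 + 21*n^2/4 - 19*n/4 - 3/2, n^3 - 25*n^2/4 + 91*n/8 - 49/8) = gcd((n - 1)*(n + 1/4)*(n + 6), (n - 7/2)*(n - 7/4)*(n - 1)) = n - 1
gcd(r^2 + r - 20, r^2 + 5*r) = r + 5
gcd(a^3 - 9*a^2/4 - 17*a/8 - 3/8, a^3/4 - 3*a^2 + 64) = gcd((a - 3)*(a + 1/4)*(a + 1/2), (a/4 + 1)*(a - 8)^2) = 1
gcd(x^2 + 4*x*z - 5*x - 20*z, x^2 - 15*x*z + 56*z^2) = 1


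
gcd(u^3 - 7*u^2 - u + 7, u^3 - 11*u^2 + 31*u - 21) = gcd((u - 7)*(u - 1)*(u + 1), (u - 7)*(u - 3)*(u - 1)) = u^2 - 8*u + 7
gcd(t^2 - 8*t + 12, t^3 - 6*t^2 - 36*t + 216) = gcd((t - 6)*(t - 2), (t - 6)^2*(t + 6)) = t - 6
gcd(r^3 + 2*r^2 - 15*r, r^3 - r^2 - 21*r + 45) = r^2 + 2*r - 15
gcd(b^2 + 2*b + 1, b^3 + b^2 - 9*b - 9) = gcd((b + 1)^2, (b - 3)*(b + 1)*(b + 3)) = b + 1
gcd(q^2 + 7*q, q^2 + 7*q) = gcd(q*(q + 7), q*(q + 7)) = q^2 + 7*q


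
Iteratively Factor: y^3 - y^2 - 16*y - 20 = (y + 2)*(y^2 - 3*y - 10) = (y - 5)*(y + 2)*(y + 2)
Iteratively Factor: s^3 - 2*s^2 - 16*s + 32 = (s - 2)*(s^2 - 16) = (s - 4)*(s - 2)*(s + 4)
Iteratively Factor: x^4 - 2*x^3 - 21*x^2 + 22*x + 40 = (x + 1)*(x^3 - 3*x^2 - 18*x + 40) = (x + 1)*(x + 4)*(x^2 - 7*x + 10) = (x - 5)*(x + 1)*(x + 4)*(x - 2)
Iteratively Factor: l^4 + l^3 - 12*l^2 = (l + 4)*(l^3 - 3*l^2) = l*(l + 4)*(l^2 - 3*l) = l^2*(l + 4)*(l - 3)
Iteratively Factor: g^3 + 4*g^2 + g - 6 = (g - 1)*(g^2 + 5*g + 6) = (g - 1)*(g + 3)*(g + 2)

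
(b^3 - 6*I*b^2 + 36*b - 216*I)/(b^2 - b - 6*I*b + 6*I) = (b^2 + 36)/(b - 1)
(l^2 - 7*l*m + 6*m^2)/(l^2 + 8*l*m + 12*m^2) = (l^2 - 7*l*m + 6*m^2)/(l^2 + 8*l*m + 12*m^2)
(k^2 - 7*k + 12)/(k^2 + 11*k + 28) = (k^2 - 7*k + 12)/(k^2 + 11*k + 28)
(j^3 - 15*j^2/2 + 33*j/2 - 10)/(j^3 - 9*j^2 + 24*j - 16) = (j - 5/2)/(j - 4)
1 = 1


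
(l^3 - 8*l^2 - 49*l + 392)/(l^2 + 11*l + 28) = (l^2 - 15*l + 56)/(l + 4)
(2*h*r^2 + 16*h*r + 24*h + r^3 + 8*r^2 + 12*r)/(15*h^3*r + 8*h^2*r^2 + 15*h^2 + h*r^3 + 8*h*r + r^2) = (2*h*r^2 + 16*h*r + 24*h + r^3 + 8*r^2 + 12*r)/(15*h^3*r + 8*h^2*r^2 + 15*h^2 + h*r^3 + 8*h*r + r^2)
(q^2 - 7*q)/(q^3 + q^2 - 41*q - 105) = q/(q^2 + 8*q + 15)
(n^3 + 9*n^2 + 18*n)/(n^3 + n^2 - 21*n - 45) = n*(n + 6)/(n^2 - 2*n - 15)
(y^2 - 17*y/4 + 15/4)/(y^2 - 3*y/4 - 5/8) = 2*(y - 3)/(2*y + 1)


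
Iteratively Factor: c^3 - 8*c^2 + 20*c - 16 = (c - 4)*(c^2 - 4*c + 4) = (c - 4)*(c - 2)*(c - 2)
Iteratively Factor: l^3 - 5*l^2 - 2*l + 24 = (l + 2)*(l^2 - 7*l + 12) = (l - 4)*(l + 2)*(l - 3)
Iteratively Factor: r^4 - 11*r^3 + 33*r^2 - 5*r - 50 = (r + 1)*(r^3 - 12*r^2 + 45*r - 50) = (r - 5)*(r + 1)*(r^2 - 7*r + 10) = (r - 5)^2*(r + 1)*(r - 2)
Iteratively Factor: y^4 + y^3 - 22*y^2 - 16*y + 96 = (y + 3)*(y^3 - 2*y^2 - 16*y + 32) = (y + 3)*(y + 4)*(y^2 - 6*y + 8) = (y - 4)*(y + 3)*(y + 4)*(y - 2)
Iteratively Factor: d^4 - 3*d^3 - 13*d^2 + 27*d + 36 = (d - 3)*(d^3 - 13*d - 12) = (d - 4)*(d - 3)*(d^2 + 4*d + 3) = (d - 4)*(d - 3)*(d + 1)*(d + 3)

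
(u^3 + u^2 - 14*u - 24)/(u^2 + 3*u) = u - 2 - 8/u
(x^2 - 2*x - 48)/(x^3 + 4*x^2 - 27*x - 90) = (x - 8)/(x^2 - 2*x - 15)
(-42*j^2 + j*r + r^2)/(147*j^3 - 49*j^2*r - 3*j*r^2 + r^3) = (-6*j + r)/(21*j^2 - 10*j*r + r^2)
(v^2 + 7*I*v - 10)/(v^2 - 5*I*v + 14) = (v + 5*I)/(v - 7*I)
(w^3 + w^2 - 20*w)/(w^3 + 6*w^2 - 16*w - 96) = w*(w + 5)/(w^2 + 10*w + 24)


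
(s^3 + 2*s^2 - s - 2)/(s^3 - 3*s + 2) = (s + 1)/(s - 1)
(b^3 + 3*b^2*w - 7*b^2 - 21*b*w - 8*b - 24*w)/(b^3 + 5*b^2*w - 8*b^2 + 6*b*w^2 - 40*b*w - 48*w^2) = (b + 1)/(b + 2*w)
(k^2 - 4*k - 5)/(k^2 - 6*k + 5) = (k + 1)/(k - 1)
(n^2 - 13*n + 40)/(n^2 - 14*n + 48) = (n - 5)/(n - 6)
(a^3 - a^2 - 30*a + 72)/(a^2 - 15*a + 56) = (a^3 - a^2 - 30*a + 72)/(a^2 - 15*a + 56)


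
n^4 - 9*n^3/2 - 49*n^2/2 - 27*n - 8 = (n - 8)*(n + 1/2)*(n + 1)*(n + 2)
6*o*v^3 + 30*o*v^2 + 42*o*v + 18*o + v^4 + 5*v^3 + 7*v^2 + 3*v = (6*o + v)*(v + 1)^2*(v + 3)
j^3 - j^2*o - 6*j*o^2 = j*(j - 3*o)*(j + 2*o)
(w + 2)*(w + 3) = w^2 + 5*w + 6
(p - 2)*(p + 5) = p^2 + 3*p - 10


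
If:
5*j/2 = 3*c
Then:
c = 5*j/6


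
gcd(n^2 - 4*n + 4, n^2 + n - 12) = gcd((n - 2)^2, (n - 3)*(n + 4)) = 1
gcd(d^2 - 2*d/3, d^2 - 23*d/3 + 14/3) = d - 2/3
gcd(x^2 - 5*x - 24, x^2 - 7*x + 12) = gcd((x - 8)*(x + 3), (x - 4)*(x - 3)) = 1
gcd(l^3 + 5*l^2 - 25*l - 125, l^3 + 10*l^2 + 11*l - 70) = l + 5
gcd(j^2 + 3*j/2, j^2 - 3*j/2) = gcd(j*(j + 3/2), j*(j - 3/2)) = j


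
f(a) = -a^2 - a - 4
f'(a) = -2*a - 1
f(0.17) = -4.20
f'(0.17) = -1.34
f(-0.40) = -3.76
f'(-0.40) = -0.20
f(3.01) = -16.07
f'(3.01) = -7.02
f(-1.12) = -4.13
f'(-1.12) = 1.24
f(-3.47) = -12.57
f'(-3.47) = 5.94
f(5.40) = -38.56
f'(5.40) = -11.80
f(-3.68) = -13.86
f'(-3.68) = 6.36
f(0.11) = -4.12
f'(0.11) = -1.22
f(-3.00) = -10.00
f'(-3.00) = 5.00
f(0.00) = -4.00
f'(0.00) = -1.00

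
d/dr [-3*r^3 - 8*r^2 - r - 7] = -9*r^2 - 16*r - 1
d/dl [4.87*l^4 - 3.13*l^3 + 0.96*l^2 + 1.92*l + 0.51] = 19.48*l^3 - 9.39*l^2 + 1.92*l + 1.92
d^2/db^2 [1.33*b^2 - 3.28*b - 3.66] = 2.66000000000000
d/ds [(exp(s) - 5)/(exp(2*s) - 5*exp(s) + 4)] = (-(exp(s) - 5)*(2*exp(s) - 5) + exp(2*s) - 5*exp(s) + 4)*exp(s)/(exp(2*s) - 5*exp(s) + 4)^2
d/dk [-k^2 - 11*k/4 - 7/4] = -2*k - 11/4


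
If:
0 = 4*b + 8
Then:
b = -2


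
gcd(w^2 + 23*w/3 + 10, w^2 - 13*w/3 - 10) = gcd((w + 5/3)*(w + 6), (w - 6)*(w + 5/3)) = w + 5/3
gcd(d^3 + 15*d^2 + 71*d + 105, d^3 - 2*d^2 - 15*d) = d + 3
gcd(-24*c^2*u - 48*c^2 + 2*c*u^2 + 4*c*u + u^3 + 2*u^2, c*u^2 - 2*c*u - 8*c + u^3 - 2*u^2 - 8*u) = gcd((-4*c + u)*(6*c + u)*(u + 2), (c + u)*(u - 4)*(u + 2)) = u + 2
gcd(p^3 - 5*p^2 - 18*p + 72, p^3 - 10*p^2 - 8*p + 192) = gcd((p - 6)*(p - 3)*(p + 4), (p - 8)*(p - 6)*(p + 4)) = p^2 - 2*p - 24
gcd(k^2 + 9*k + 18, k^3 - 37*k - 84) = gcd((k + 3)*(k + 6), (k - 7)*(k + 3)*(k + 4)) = k + 3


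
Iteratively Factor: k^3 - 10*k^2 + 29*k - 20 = (k - 4)*(k^2 - 6*k + 5) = (k - 4)*(k - 1)*(k - 5)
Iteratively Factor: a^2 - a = (a)*(a - 1)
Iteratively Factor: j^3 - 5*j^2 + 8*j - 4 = (j - 2)*(j^2 - 3*j + 2) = (j - 2)^2*(j - 1)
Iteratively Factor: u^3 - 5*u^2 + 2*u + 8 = (u + 1)*(u^2 - 6*u + 8) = (u - 4)*(u + 1)*(u - 2)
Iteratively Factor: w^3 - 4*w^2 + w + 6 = (w - 3)*(w^2 - w - 2) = (w - 3)*(w + 1)*(w - 2)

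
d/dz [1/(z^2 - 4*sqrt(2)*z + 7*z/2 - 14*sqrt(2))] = 2*(-4*z - 7 + 8*sqrt(2))/(2*z^2 - 8*sqrt(2)*z + 7*z - 28*sqrt(2))^2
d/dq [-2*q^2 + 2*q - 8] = 2 - 4*q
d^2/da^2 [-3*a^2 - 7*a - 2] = -6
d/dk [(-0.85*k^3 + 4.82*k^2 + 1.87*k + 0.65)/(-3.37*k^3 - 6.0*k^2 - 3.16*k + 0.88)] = (21.3434*k^4 + 17.9758*k^3 + 0.316299999999998*k^2 + 16.2832*k + 3.6996)/(11.3569*k^6 + 40.44*k^5 + 57.2984*k^4 + 31.9888*k^3 - 0.574399999999999*k^2 - 5.5616*k + 0.7744)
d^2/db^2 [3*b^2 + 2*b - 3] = 6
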